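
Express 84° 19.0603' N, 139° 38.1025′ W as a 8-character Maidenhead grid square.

CR04eh36

Add 180° to longitude and 90° to latitude: 40.36496, 174.31767.
Field: lon ⌊40.36496/20⌋ = 2 → C; lat ⌊174.31767/10⌋ = 17 → R.
Square: lon ⌊0.36496/2⌋ = 0; lat ⌊4.31767/1⌋ = 4.
Subsquare: lon ⌊0.36496/0.0833333⌋ = 4 → e; lat ⌊0.31767/0.0416667⌋ = 7 → h.
Extended square: lon ⌊0.03163/0.00833333⌋ = 3; lat ⌊0.02601/0.00416667⌋ = 6.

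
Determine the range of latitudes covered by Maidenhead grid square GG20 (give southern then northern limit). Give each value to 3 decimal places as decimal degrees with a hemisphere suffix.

30.000° S, 29.000° S

Field G=6, G=6: +6·20° lon, +6·10° lat → SW at lon -60°, lat -30°.
Square 2, 0: +2·2° lon, +0·1° lat → SW at lon -56°, lat -30°.
Cell spans 2° lon × 1° lat.
south 30.000° S, north 29.000° S.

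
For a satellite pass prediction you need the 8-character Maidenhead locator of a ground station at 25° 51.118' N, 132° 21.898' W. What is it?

CL35tu64

Offset from 180°W / 90°S: lon 47.63503°, lat 115.85197°.
Field (20°×10°, letters A–R): lon ⌊47.63503/20⌋ = 2 → C; lat ⌊115.85197/10⌋ = 11 → L.
Square (2°×1°, digits 0–9): lon ⌊7.63503/2⌋ = 3; lat ⌊5.85197/1⌋ = 5.
Subsquare (5′×2.5′, letters a–x): lon ⌊1.63503/0.0833333⌋ = 19 → t; lat ⌊0.85197/0.0416667⌋ = 20 → u.
Extended square (30″×15″, digits 0–9): lon ⌊0.05170/0.00833333⌋ = 6; lat ⌊0.01863/0.00416667⌋ = 4.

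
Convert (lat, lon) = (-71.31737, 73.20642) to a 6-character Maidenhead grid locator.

MB68oq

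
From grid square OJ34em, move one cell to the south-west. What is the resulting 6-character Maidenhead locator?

Longitude subsquare e = 4; −1 → 3 = d.
Latitude subsquare m = 12; −1 → 11 = l.

OJ34dl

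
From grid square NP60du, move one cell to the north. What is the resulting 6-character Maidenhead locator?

NP60dv

Latitude subsquare u = 20; +1 → 21 = v.
The longitude characters are unchanged.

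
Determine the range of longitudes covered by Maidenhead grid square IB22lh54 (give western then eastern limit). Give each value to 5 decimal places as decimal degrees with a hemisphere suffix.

15.04167° W, 15.03333° W

Field I=8, B=1: +8·20° lon, +1·10° lat → SW at lon -20°, lat -80°.
Square 2, 2: +2·2° lon, +2·1° lat → SW at lon -16°, lat -78°.
Subsquare l=11, h=7: +11·0.0833333° lon, +7·0.0416667° lat → SW at lon -15.0833°, lat -77.7083°.
Extended square 5, 4: +5·0.00833333° lon, +4·0.00416667° lat → SW at lon -15.0417°, lat -77.6917°.
Cell spans 0.00833333° lon × 0.00416667° lat.
west 15.04167° W, east 15.03333° W.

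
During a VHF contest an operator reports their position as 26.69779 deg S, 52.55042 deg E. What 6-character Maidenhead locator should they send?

LG63gh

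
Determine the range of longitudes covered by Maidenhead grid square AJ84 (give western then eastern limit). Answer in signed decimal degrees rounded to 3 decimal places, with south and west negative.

-164.000, -162.000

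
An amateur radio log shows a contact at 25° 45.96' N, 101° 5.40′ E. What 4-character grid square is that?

OL05

Offset from 180°W / 90°S: lon 281.09°, lat 115.77°.
Field (20°×10°, letters A–R): lon ⌊281.09/20⌋ = 14 → O; lat ⌊115.77/10⌋ = 11 → L.
Square (2°×1°, digits 0–9): lon ⌊1.09/2⌋ = 0; lat ⌊5.77/1⌋ = 5.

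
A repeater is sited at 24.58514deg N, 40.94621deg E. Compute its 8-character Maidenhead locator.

Offset from 180°W / 90°S: lon 220.94621°, lat 114.58514°.
Field (20°×10°, letters A–R): lon ⌊220.94621/20⌋ = 11 → L; lat ⌊114.58514/10⌋ = 11 → L.
Square (2°×1°, digits 0–9): lon ⌊0.94621/2⌋ = 0; lat ⌊4.58514/1⌋ = 4.
Subsquare (5′×2.5′, letters a–x): lon ⌊0.94621/0.0833333⌋ = 11 → l; lat ⌊0.58514/0.0416667⌋ = 14 → o.
Extended square (30″×15″, digits 0–9): lon ⌊0.02954/0.00833333⌋ = 3; lat ⌊0.00181/0.00416667⌋ = 0.

LL04lo30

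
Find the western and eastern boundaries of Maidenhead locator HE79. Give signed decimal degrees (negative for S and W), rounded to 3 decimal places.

Field H=7, E=4: +7·20° lon, +4·10° lat → SW at lon -40°, lat -50°.
Square 7, 9: +7·2° lon, +9·1° lat → SW at lon -26°, lat -41°.
Cell spans 2° lon × 1° lat.
west -26.000, east -24.000.

-26.000, -24.000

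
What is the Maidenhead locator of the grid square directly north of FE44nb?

Latitude subsquare b = 1; +1 → 2 = c.
The longitude characters are unchanged.

FE44nc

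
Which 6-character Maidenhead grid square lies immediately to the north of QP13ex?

QP14ea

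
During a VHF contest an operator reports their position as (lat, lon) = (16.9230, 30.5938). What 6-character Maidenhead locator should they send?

KK56hw

Add 180° to longitude and 90° to latitude: 210.5938, 106.9230.
Field: lon ⌊210.5938/20⌋ = 10 → K; lat ⌊106.9230/10⌋ = 10 → K.
Square: lon ⌊10.5938/2⌋ = 5; lat ⌊6.9230/1⌋ = 6.
Subsquare: lon ⌊0.5938/0.0833333⌋ = 7 → h; lat ⌊0.9230/0.0416667⌋ = 22 → w.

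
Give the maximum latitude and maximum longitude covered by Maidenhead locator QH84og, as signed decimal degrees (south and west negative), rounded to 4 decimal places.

-15.7083, 157.2500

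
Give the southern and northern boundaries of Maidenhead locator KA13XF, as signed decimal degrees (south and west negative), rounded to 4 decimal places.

-86.7917, -86.7500

Field K=10, A=0: +10·20° lon, +0·10° lat → SW at lon 20°, lat -90°.
Square 1, 3: +1·2° lon, +3·1° lat → SW at lon 22°, lat -87°.
Subsquare x=23, f=5: +23·0.0833333° lon, +5·0.0416667° lat → SW at lon 23.9167°, lat -86.7917°.
Cell spans 0.0833333° lon × 0.0416667° lat.
south -86.7917, north -86.7500.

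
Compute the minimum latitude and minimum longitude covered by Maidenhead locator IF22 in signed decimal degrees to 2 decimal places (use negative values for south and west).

-38.00, -16.00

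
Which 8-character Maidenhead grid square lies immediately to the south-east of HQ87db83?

Longitude extended square 8; +1 → 9.
Latitude extended square 3; −1 → 2.

HQ87db92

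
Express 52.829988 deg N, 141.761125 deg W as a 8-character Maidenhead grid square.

Offset from 180°W / 90°S: lon 38.23888°, lat 142.82999°.
Field: 38.23888/20 → 1 → B, 142.82999/10 → 14 → O; chars BO.
Square: 18.23888/2 → 9, 2.82999/1 → 2; chars 92.
Subsquare: 0.23888/0.0833333 → 2 → c, 0.82999/0.0416667 → 19 → t; chars ct.
Extended square: 0.07221/0.00833333 → 8, 0.03832/0.00416667 → 9; chars 89.

BO92ct89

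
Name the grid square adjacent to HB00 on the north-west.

GB91

Longitude square 0; −1 → -1, wraps to 9, carry into field.
Longitude field H = 7; −1 → 6 = G.
Latitude square 0; +1 → 1.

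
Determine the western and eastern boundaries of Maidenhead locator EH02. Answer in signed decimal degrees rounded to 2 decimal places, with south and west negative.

-100.00, -98.00

Field E=4, H=7: +4·20° lon, +7·10° lat → SW at lon -100°, lat -20°.
Square 0, 2: +0·2° lon, +2·1° lat → SW at lon -100°, lat -18°.
Cell spans 2° lon × 1° lat.
west -100.00, east -98.00.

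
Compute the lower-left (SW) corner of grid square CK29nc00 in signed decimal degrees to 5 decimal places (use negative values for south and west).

19.08333, -134.91667

Field C=2, K=10: +2·20° lon, +10·10° lat → SW at lon -140°, lat 10°.
Square 2, 9: +2·2° lon, +9·1° lat → SW at lon -136°, lat 19°.
Subsquare n=13, c=2: +13·0.0833333° lon, +2·0.0416667° lat → SW at lon -134.917°, lat 19.0833°.
Extended square 0, 0: +0·0.00833333° lon, +0·0.00416667° lat → SW at lon -134.917°, lat 19.0833°.
latitude 19.08333, longitude -134.91667.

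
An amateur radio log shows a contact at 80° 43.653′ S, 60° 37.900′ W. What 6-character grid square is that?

Add 180° to longitude and 90° to latitude: 119.3683, 9.2725.
Field: lon ⌊119.3683/20⌋ = 5 → F; lat ⌊9.2725/10⌋ = 0 → A.
Square: lon ⌊19.3683/2⌋ = 9; lat ⌊9.2725/1⌋ = 9.
Subsquare: lon ⌊1.3683/0.0833333⌋ = 16 → q; lat ⌊0.2725/0.0416667⌋ = 6 → g.

FA99qg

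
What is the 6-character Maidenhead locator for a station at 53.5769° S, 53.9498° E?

Shift to the Maidenhead origin (180°W, 90°S): lon 233.9498, lat 36.4231.
Field: lon ⌊233.9498/20⌋ = 11 → L; lat ⌊36.4231/10⌋ = 3 → D.
Square: lon ⌊13.9498/2⌋ = 6; lat ⌊6.4231/1⌋ = 6.
Subsquare: lon ⌊1.9498/0.0833333⌋ = 23 → x; lat ⌊0.4231/0.0416667⌋ = 10 → k.

LD66xk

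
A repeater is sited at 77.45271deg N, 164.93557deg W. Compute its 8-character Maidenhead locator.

AQ77mk78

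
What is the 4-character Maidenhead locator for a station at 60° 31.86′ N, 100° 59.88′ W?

Offset from 180°W / 90°S: lon 79.00°, lat 150.53°.
Field: 79.00/20 → 3 → D, 150.53/10 → 15 → P; chars DP.
Square: 19.00/2 → 9, 0.53/1 → 0; chars 90.

DP90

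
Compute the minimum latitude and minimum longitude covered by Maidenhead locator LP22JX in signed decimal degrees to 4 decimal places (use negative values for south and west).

62.9583, 44.7500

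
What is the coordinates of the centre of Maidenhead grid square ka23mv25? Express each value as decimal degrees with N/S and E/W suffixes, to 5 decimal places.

86.10208° S, 25.02083° E

Field K=10, A=0: +10·20° lon, +0·10° lat → SW at lon 20°, lat -90°.
Square 2, 3: +2·2° lon, +3·1° lat → SW at lon 24°, lat -87°.
Subsquare m=12, v=21: +12·0.0833333° lon, +21·0.0416667° lat → SW at lon 25°, lat -86.125°.
Extended square 2, 5: +2·0.00833333° lon, +5·0.00416667° lat → SW at lon 25.0167°, lat -86.1042°.
Cell spans 0.00833333° lon × 0.00416667° lat. Centre is SW corner plus half of each.
latitude 86.10208° S, longitude 25.02083° E.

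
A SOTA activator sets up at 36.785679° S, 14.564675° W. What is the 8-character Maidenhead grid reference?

Shift to the Maidenhead origin (180°W, 90°S): lon 165.43533, lat 53.21432.
Field: lon ⌊165.43533/20⌋ = 8 → I; lat ⌊53.21432/10⌋ = 5 → F.
Square: lon ⌊5.43533/2⌋ = 2; lat ⌊3.21432/1⌋ = 3.
Subsquare: lon ⌊1.43533/0.0833333⌋ = 17 → r; lat ⌊0.21432/0.0416667⌋ = 5 → f.
Extended square: lon ⌊0.01866/0.00833333⌋ = 2; lat ⌊0.00599/0.00416667⌋ = 1.

IF23rf21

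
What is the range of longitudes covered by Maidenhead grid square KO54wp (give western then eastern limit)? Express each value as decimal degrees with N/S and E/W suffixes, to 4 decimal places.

31.8333° E, 31.9167° E

Field K=10, O=14: +10·20° lon, +14·10° lat → SW at lon 20°, lat 50°.
Square 5, 4: +5·2° lon, +4·1° lat → SW at lon 30°, lat 54°.
Subsquare w=22, p=15: +22·0.0833333° lon, +15·0.0416667° lat → SW at lon 31.8333°, lat 54.625°.
Cell spans 0.0833333° lon × 0.0416667° lat.
west 31.8333° E, east 31.9167° E.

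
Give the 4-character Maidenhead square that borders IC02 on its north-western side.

Longitude square 0; −1 → -1, wraps to 9, carry into field.
Longitude field I = 8; −1 → 7 = H.
Latitude square 2; +1 → 3.

HC93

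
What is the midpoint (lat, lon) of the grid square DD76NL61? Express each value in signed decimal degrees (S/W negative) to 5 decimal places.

-53.53542, -104.86250

Field D=3, D=3: +3·20° lon, +3·10° lat → SW at lon -120°, lat -60°.
Square 7, 6: +7·2° lon, +6·1° lat → SW at lon -106°, lat -54°.
Subsquare n=13, l=11: +13·0.0833333° lon, +11·0.0416667° lat → SW at lon -104.917°, lat -53.5417°.
Extended square 6, 1: +6·0.00833333° lon, +1·0.00416667° lat → SW at lon -104.867°, lat -53.5375°.
Cell spans 0.00833333° lon × 0.00416667° lat. Centre is SW corner plus half of each.
latitude -53.53542, longitude -104.86250.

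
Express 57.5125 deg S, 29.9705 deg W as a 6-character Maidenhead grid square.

HD52al

Offset from 180°W / 90°S: lon 150.0295°, lat 32.4875°.
Field (20°×10°, letters A–R): 150.0295/20 → 7 → H, 32.4875/10 → 3 → D; chars HD.
Square (2°×1°, digits 0–9): 10.0295/2 → 5, 2.4875/1 → 2; chars 52.
Subsquare (5′×2.5′, letters a–x): 0.0295/0.0833333 → 0 → a, 0.4875/0.0416667 → 11 → l; chars al.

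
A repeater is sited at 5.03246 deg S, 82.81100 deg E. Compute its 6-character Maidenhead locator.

Shift to the Maidenhead origin (180°W, 90°S): lon 262.8110, lat 84.9675.
Field (20°×10°, letters A–R): lon ⌊262.8110/20⌋ = 13 → N; lat ⌊84.9675/10⌋ = 8 → I.
Square (2°×1°, digits 0–9): lon ⌊2.8110/2⌋ = 1; lat ⌊4.9675/1⌋ = 4.
Subsquare (5′×2.5′, letters a–x): lon ⌊0.8110/0.0833333⌋ = 9 → j; lat ⌊0.9675/0.0416667⌋ = 23 → x.

NI14jx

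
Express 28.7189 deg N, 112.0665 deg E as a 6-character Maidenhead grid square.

OL68ar

Offset from 180°W / 90°S: lon 292.0665°, lat 118.7189°.
Field: lon ⌊292.0665/20⌋ = 14 → O; lat ⌊118.7189/10⌋ = 11 → L.
Square: lon ⌊12.0665/2⌋ = 6; lat ⌊8.7189/1⌋ = 8.
Subsquare: lon ⌊0.0665/0.0833333⌋ = 0 → a; lat ⌊0.7189/0.0416667⌋ = 17 → r.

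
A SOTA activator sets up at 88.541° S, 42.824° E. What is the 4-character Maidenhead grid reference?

Offset from 180°W / 90°S: lon 222.82°, lat 1.46°.
Field (20°×10°, letters A–R): lon ⌊222.82/20⌋ = 11 → L; lat ⌊1.46/10⌋ = 0 → A.
Square (2°×1°, digits 0–9): lon ⌊2.82/2⌋ = 1; lat ⌊1.46/1⌋ = 1.

LA11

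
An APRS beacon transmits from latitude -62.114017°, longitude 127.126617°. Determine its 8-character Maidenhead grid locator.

Shift to the Maidenhead origin (180°W, 90°S): lon 307.12662, lat 27.88598.
Field (20°×10°, letters A–R): 307.12662/20 → 15 → P, 27.88598/10 → 2 → C; chars PC.
Square (2°×1°, digits 0–9): 7.12662/2 → 3, 7.88598/1 → 7; chars 37.
Subsquare (5′×2.5′, letters a–x): 1.12662/0.0833333 → 13 → n, 0.88598/0.0416667 → 21 → v; chars nv.
Extended square (30″×15″, digits 0–9): 0.04328/0.00833333 → 5, 0.01098/0.00416667 → 2; chars 52.

PC37nv52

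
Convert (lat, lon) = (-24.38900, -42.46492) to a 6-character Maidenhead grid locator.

Offset from 180°W / 90°S: lon 137.5351°, lat 65.6110°.
Field (20°×10°, letters A–R): lon ⌊137.5351/20⌋ = 6 → G; lat ⌊65.6110/10⌋ = 6 → G.
Square (2°×1°, digits 0–9): lon ⌊17.5351/2⌋ = 8; lat ⌊5.6110/1⌋ = 5.
Subsquare (5′×2.5′, letters a–x): lon ⌊1.5351/0.0833333⌋ = 18 → s; lat ⌊0.6110/0.0416667⌋ = 14 → o.

GG85so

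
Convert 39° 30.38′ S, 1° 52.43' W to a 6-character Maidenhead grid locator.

IF90bl

Shift to the Maidenhead origin (180°W, 90°S): lon 178.1262, lat 50.4937.
Field: 178.1262/20 → 8 → I, 50.4937/10 → 5 → F; chars IF.
Square: 18.1262/2 → 9, 0.4937/1 → 0; chars 90.
Subsquare: 0.1262/0.0833333 → 1 → b, 0.4937/0.0416667 → 11 → l; chars bl.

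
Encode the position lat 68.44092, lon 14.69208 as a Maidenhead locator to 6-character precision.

JP78ik

Add 180° to longitude and 90° to latitude: 194.6921, 158.4409.
Field: lon ⌊194.6921/20⌋ = 9 → J; lat ⌊158.4409/10⌋ = 15 → P.
Square: lon ⌊14.6921/2⌋ = 7; lat ⌊8.4409/1⌋ = 8.
Subsquare: lon ⌊0.6921/0.0833333⌋ = 8 → i; lat ⌊0.4409/0.0416667⌋ = 10 → k.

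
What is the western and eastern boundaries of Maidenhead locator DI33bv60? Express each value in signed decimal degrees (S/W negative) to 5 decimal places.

-113.86667, -113.85833

Field D=3, I=8: +3·20° lon, +8·10° lat → SW at lon -120°, lat -10°.
Square 3, 3: +3·2° lon, +3·1° lat → SW at lon -114°, lat -7°.
Subsquare b=1, v=21: +1·0.0833333° lon, +21·0.0416667° lat → SW at lon -113.917°, lat -6.125°.
Extended square 6, 0: +6·0.00833333° lon, +0·0.00416667° lat → SW at lon -113.867°, lat -6.125°.
Cell spans 0.00833333° lon × 0.00416667° lat.
west -113.86667, east -113.85833.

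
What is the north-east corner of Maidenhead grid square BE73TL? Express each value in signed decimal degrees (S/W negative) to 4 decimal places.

-46.5000, -144.3333

Field B=1, E=4: +1·20° lon, +4·10° lat → SW at lon -160°, lat -50°.
Square 7, 3: +7·2° lon, +3·1° lat → SW at lon -146°, lat -47°.
Subsquare t=19, l=11: +19·0.0833333° lon, +11·0.0416667° lat → SW at lon -144.417°, lat -46.5417°.
Cell spans 0.0833333° lon × 0.0416667° lat. NE corner is SW corner plus one full cell.
latitude -46.5000, longitude -144.3333.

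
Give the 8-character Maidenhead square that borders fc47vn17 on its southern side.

Latitude extended square 7; −1 → 6.
The longitude characters are unchanged.

FC47vn16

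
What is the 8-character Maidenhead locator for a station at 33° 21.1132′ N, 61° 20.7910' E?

MM03qi14

Offset from 180°W / 90°S: lon 241.34652°, lat 123.35189°.
Field: lon ⌊241.34652/20⌋ = 12 → M; lat ⌊123.35189/10⌋ = 12 → M.
Square: lon ⌊1.34652/2⌋ = 0; lat ⌊3.35189/1⌋ = 3.
Subsquare: lon ⌊1.34652/0.0833333⌋ = 16 → q; lat ⌊0.35189/0.0416667⌋ = 8 → i.
Extended square: lon ⌊0.01318/0.00833333⌋ = 1; lat ⌊0.01855/0.00416667⌋ = 4.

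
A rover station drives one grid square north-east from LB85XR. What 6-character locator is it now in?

LB95as

Longitude subsquare x = 23; +1 → 24, wraps to 0 = a, carry into square.
Longitude square 8; +1 → 9.
Latitude subsquare r = 17; +1 → 18 = s.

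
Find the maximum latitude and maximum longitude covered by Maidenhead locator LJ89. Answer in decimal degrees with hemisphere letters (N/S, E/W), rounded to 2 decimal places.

10.00° N, 58.00° E

Field L=11, J=9: +11·20° lon, +9·10° lat → SW at lon 40°, lat 0°.
Square 8, 9: +8·2° lon, +9·1° lat → SW at lon 56°, lat 9°.
Cell spans 2° lon × 1° lat. NE corner is SW corner plus one full cell.
latitude 10.00° N, longitude 58.00° E.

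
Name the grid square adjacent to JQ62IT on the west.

JQ62ht

Longitude subsquare i = 8; −1 → 7 = h.
The latitude characters are unchanged.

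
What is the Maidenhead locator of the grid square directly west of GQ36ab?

Longitude subsquare a = 0; −1 → -1, wraps to 23 = x, carry into square.
Longitude square 3; −1 → 2.
The latitude characters are unchanged.

GQ26xb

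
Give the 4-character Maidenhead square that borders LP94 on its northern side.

LP95

Latitude square 4; +1 → 5.
The longitude characters are unchanged.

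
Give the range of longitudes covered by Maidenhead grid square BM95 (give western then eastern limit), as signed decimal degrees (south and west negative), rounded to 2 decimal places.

-142.00, -140.00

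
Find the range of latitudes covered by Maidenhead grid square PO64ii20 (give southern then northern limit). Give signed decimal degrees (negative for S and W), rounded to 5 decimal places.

54.33333, 54.33750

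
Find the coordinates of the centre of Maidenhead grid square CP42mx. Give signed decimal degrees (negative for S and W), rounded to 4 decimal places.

Field C=2, P=15: +2·20° lon, +15·10° lat → SW at lon -140°, lat 60°.
Square 4, 2: +4·2° lon, +2·1° lat → SW at lon -132°, lat 62°.
Subsquare m=12, x=23: +12·0.0833333° lon, +23·0.0416667° lat → SW at lon -131°, lat 62.9583°.
Cell spans 0.0833333° lon × 0.0416667° lat. Centre is SW corner plus half of each.
latitude 62.9792, longitude -130.9583.

62.9792, -130.9583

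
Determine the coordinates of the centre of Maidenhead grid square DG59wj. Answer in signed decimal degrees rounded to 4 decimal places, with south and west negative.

-20.6042, -108.1250

Field D=3, G=6: +3·20° lon, +6·10° lat → SW at lon -120°, lat -30°.
Square 5, 9: +5·2° lon, +9·1° lat → SW at lon -110°, lat -21°.
Subsquare w=22, j=9: +22·0.0833333° lon, +9·0.0416667° lat → SW at lon -108.167°, lat -20.625°.
Cell spans 0.0833333° lon × 0.0416667° lat. Centre is SW corner plus half of each.
latitude -20.6042, longitude -108.1250.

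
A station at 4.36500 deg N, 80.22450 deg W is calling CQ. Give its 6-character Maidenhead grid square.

EJ94vi

Offset from 180°W / 90°S: lon 99.7755°, lat 94.3650°.
Field (20°×10°, letters A–R): lon ⌊99.7755/20⌋ = 4 → E; lat ⌊94.3650/10⌋ = 9 → J.
Square (2°×1°, digits 0–9): lon ⌊19.7755/2⌋ = 9; lat ⌊4.3650/1⌋ = 4.
Subsquare (5′×2.5′, letters a–x): lon ⌊1.7755/0.0833333⌋ = 21 → v; lat ⌊0.3650/0.0416667⌋ = 8 → i.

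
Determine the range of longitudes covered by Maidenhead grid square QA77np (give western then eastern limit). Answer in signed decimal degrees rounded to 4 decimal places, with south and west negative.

155.0833, 155.1667

Field Q=16, A=0: +16·20° lon, +0·10° lat → SW at lon 140°, lat -90°.
Square 7, 7: +7·2° lon, +7·1° lat → SW at lon 154°, lat -83°.
Subsquare n=13, p=15: +13·0.0833333° lon, +15·0.0416667° lat → SW at lon 155.083°, lat -82.375°.
Cell spans 0.0833333° lon × 0.0416667° lat.
west 155.0833, east 155.1667.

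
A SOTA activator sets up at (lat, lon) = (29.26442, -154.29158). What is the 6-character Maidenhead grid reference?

BL29ug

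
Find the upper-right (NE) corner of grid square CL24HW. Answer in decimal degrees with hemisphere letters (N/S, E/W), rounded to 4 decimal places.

24.9583° N, 135.3333° W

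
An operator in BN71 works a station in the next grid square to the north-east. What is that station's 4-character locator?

Longitude square 7; +1 → 8.
Latitude square 1; +1 → 2.

BN82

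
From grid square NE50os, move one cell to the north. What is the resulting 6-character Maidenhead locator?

Latitude subsquare s = 18; +1 → 19 = t.
The longitude characters are unchanged.

NE50ot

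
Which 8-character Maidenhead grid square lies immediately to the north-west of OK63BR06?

Longitude extended square 0; −1 → -1, wraps to 9, carry into subsquare.
Longitude subsquare b = 1; −1 → 0 = a.
Latitude extended square 6; +1 → 7.

OK63ar97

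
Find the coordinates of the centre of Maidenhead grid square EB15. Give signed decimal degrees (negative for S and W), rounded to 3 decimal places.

Field E=4, B=1: +4·20° lon, +1·10° lat → SW at lon -100°, lat -80°.
Square 1, 5: +1·2° lon, +5·1° lat → SW at lon -98°, lat -75°.
Cell spans 2° lon × 1° lat. Centre is SW corner plus half of each.
latitude -74.500, longitude -97.000.

-74.500, -97.000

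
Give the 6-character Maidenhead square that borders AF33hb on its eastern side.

Longitude subsquare h = 7; +1 → 8 = i.
The latitude characters are unchanged.

AF33ib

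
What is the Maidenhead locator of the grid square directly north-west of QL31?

Longitude square 3; −1 → 2.
Latitude square 1; +1 → 2.

QL22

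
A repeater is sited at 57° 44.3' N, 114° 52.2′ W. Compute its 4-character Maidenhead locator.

DO27

Add 180° to longitude and 90° to latitude: 65.13, 147.74.
Field: 65.13/20 → 3 → D, 147.74/10 → 14 → O; chars DO.
Square: 5.13/2 → 2, 7.74/1 → 7; chars 27.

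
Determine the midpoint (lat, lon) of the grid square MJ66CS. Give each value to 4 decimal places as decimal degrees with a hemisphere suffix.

6.7708° N, 72.2083° E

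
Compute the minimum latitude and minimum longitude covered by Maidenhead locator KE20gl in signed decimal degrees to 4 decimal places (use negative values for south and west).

-49.5417, 24.5000

Field K=10, E=4: +10·20° lon, +4·10° lat → SW at lon 20°, lat -50°.
Square 2, 0: +2·2° lon, +0·1° lat → SW at lon 24°, lat -50°.
Subsquare g=6, l=11: +6·0.0833333° lon, +11·0.0416667° lat → SW at lon 24.5°, lat -49.5417°.
latitude -49.5417, longitude 24.5000.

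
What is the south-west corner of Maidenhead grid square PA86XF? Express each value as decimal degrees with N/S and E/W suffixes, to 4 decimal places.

83.7917° S, 137.9167° E

Field P=15, A=0: +15·20° lon, +0·10° lat → SW at lon 120°, lat -90°.
Square 8, 6: +8·2° lon, +6·1° lat → SW at lon 136°, lat -84°.
Subsquare x=23, f=5: +23·0.0833333° lon, +5·0.0416667° lat → SW at lon 137.917°, lat -83.7917°.
latitude 83.7917° S, longitude 137.9167° E.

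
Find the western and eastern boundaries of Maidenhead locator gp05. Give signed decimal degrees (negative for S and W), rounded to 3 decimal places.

-60.000, -58.000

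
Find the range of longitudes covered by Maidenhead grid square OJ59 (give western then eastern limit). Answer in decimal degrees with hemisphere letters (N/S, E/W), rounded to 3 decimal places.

110.000° E, 112.000° E

Field O=14, J=9: +14·20° lon, +9·10° lat → SW at lon 100°, lat 0°.
Square 5, 9: +5·2° lon, +9·1° lat → SW at lon 110°, lat 9°.
Cell spans 2° lon × 1° lat.
west 110.000° E, east 112.000° E.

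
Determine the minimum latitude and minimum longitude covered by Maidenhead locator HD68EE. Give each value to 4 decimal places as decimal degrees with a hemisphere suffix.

Field H=7, D=3: +7·20° lon, +3·10° lat → SW at lon -40°, lat -60°.
Square 6, 8: +6·2° lon, +8·1° lat → SW at lon -28°, lat -52°.
Subsquare e=4, e=4: +4·0.0833333° lon, +4·0.0416667° lat → SW at lon -27.6667°, lat -51.8333°.
latitude 51.8333° S, longitude 27.6667° W.

51.8333° S, 27.6667° W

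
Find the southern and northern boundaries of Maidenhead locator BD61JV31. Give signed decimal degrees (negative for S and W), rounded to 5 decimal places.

-58.12083, -58.11667

Field B=1, D=3: +1·20° lon, +3·10° lat → SW at lon -160°, lat -60°.
Square 6, 1: +6·2° lon, +1·1° lat → SW at lon -148°, lat -59°.
Subsquare j=9, v=21: +9·0.0833333° lon, +21·0.0416667° lat → SW at lon -147.25°, lat -58.125°.
Extended square 3, 1: +3·0.00833333° lon, +1·0.00416667° lat → SW at lon -147.225°, lat -58.1208°.
Cell spans 0.00833333° lon × 0.00416667° lat.
south -58.12083, north -58.11667.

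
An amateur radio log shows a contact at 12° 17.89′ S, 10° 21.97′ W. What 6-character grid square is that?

IH47tq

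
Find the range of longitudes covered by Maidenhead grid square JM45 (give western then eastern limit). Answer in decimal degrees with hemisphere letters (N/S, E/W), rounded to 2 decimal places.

Field J=9, M=12: +9·20° lon, +12·10° lat → SW at lon 0°, lat 30°.
Square 4, 5: +4·2° lon, +5·1° lat → SW at lon 8°, lat 35°.
Cell spans 2° lon × 1° lat.
west 8.00° E, east 10.00° E.

8.00° E, 10.00° E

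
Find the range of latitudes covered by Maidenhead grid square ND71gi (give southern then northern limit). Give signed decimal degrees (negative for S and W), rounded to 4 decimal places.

Field N=13, D=3: +13·20° lon, +3·10° lat → SW at lon 80°, lat -60°.
Square 7, 1: +7·2° lon, +1·1° lat → SW at lon 94°, lat -59°.
Subsquare g=6, i=8: +6·0.0833333° lon, +8·0.0416667° lat → SW at lon 94.5°, lat -58.6667°.
Cell spans 0.0833333° lon × 0.0416667° lat.
south -58.6667, north -58.6250.

-58.6667, -58.6250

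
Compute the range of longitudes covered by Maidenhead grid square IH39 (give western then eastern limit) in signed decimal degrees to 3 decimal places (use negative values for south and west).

-14.000, -12.000

Field I=8, H=7: +8·20° lon, +7·10° lat → SW at lon -20°, lat -20°.
Square 3, 9: +3·2° lon, +9·1° lat → SW at lon -14°, lat -11°.
Cell spans 2° lon × 1° lat.
west -14.000, east -12.000.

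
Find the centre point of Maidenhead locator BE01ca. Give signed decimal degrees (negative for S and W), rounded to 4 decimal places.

-48.9792, -159.7917

Field B=1, E=4: +1·20° lon, +4·10° lat → SW at lon -160°, lat -50°.
Square 0, 1: +0·2° lon, +1·1° lat → SW at lon -160°, lat -49°.
Subsquare c=2, a=0: +2·0.0833333° lon, +0·0.0416667° lat → SW at lon -159.833°, lat -49°.
Cell spans 0.0833333° lon × 0.0416667° lat. Centre is SW corner plus half of each.
latitude -48.9792, longitude -159.7917.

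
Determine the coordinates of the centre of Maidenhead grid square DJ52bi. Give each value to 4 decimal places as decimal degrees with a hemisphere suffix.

2.3542° N, 109.8750° W

Field D=3, J=9: +3·20° lon, +9·10° lat → SW at lon -120°, lat 0°.
Square 5, 2: +5·2° lon, +2·1° lat → SW at lon -110°, lat 2°.
Subsquare b=1, i=8: +1·0.0833333° lon, +8·0.0416667° lat → SW at lon -109.917°, lat 2.33333°.
Cell spans 0.0833333° lon × 0.0416667° lat. Centre is SW corner plus half of each.
latitude 2.3542° N, longitude 109.8750° W.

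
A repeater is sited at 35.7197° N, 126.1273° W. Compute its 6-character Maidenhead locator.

CM65wr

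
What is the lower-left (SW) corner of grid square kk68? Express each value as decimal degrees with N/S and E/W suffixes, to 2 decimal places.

18.00° N, 32.00° E

Field K=10, K=10: +10·20° lon, +10·10° lat → SW at lon 20°, lat 10°.
Square 6, 8: +6·2° lon, +8·1° lat → SW at lon 32°, lat 18°.
latitude 18.00° N, longitude 32.00° E.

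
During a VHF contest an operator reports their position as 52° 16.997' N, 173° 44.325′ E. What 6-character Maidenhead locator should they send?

Add 180° to longitude and 90° to latitude: 353.7387, 142.2833.
Field: 353.7387/20 → 17 → R, 142.2833/10 → 14 → O; chars RO.
Square: 13.7387/2 → 6, 2.2833/1 → 2; chars 62.
Subsquare: 1.7387/0.0833333 → 20 → u, 0.2833/0.0416667 → 6 → g; chars ug.

RO62ug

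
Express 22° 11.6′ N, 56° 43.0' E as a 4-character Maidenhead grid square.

LL82

Add 180° to longitude and 90° to latitude: 236.72, 112.19.
Field (20°×10°, letters A–R): lon ⌊236.72/20⌋ = 11 → L; lat ⌊112.19/10⌋ = 11 → L.
Square (2°×1°, digits 0–9): lon ⌊16.72/2⌋ = 8; lat ⌊2.19/1⌋ = 2.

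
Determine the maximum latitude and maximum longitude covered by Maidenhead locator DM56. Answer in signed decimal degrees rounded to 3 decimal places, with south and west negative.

37.000, -108.000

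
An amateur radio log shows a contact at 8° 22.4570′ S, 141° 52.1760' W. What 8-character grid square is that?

Add 180° to longitude and 90° to latitude: 38.13040, 81.62572.
Field (20°×10°, letters A–R): lon ⌊38.13040/20⌋ = 1 → B; lat ⌊81.62572/10⌋ = 8 → I.
Square (2°×1°, digits 0–9): lon ⌊18.13040/2⌋ = 9; lat ⌊1.62572/1⌋ = 1.
Subsquare (5′×2.5′, letters a–x): lon ⌊0.13040/0.0833333⌋ = 1 → b; lat ⌊0.62572/0.0416667⌋ = 15 → p.
Extended square (30″×15″, digits 0–9): lon ⌊0.04707/0.00833333⌋ = 5; lat ⌊0.00072/0.00416667⌋ = 0.

BI91bp50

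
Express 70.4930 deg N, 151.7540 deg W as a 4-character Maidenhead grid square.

BQ40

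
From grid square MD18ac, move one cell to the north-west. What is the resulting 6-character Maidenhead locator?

MD08xd

Longitude subsquare a = 0; −1 → -1, wraps to 23 = x, carry into square.
Longitude square 1; −1 → 0.
Latitude subsquare c = 2; +1 → 3 = d.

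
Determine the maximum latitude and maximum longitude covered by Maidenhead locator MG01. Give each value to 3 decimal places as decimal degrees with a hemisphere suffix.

28.000° S, 62.000° E

Field M=12, G=6: +12·20° lon, +6·10° lat → SW at lon 60°, lat -30°.
Square 0, 1: +0·2° lon, +1·1° lat → SW at lon 60°, lat -29°.
Cell spans 2° lon × 1° lat. NE corner is SW corner plus one full cell.
latitude 28.000° S, longitude 62.000° E.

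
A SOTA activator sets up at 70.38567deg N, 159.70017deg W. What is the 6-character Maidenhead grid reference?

BQ00dj

Add 180° to longitude and 90° to latitude: 20.2998, 160.3857.
Field: 20.2998/20 → 1 → B, 160.3857/10 → 16 → Q; chars BQ.
Square: 0.2998/2 → 0, 0.3857/1 → 0; chars 00.
Subsquare: 0.2998/0.0833333 → 3 → d, 0.3857/0.0416667 → 9 → j; chars dj.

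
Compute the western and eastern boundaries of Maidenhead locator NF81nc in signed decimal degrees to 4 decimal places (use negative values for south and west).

97.0833, 97.1667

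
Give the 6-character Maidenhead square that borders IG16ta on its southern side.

IG15tx

Latitude subsquare a = 0; −1 → -1, wraps to 23 = x, carry into square.
Latitude square 6; −1 → 5.
The longitude characters are unchanged.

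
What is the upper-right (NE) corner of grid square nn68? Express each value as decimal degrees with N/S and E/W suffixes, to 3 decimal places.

Field N=13, N=13: +13·20° lon, +13·10° lat → SW at lon 80°, lat 40°.
Square 6, 8: +6·2° lon, +8·1° lat → SW at lon 92°, lat 48°.
Cell spans 2° lon × 1° lat. NE corner is SW corner plus one full cell.
latitude 49.000° N, longitude 94.000° E.

49.000° N, 94.000° E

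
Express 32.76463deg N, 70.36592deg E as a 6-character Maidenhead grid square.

MM52es

Shift to the Maidenhead origin (180°W, 90°S): lon 250.3659, lat 122.7646.
Field: lon ⌊250.3659/20⌋ = 12 → M; lat ⌊122.7646/10⌋ = 12 → M.
Square: lon ⌊10.3659/2⌋ = 5; lat ⌊2.7646/1⌋ = 2.
Subsquare: lon ⌊0.3659/0.0833333⌋ = 4 → e; lat ⌊0.7646/0.0416667⌋ = 18 → s.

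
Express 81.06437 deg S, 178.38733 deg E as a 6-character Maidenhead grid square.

RA98ew

Add 180° to longitude and 90° to latitude: 358.3873, 8.9356.
Field: 358.3873/20 → 17 → R, 8.9356/10 → 0 → A; chars RA.
Square: 18.3873/2 → 9, 8.9356/1 → 8; chars 98.
Subsquare: 0.3873/0.0833333 → 4 → e, 0.9356/0.0416667 → 22 → w; chars ew.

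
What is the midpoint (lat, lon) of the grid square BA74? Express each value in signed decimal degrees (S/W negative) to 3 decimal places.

Field B=1, A=0: +1·20° lon, +0·10° lat → SW at lon -160°, lat -90°.
Square 7, 4: +7·2° lon, +4·1° lat → SW at lon -146°, lat -86°.
Cell spans 2° lon × 1° lat. Centre is SW corner plus half of each.
latitude -85.500, longitude -145.000.

-85.500, -145.000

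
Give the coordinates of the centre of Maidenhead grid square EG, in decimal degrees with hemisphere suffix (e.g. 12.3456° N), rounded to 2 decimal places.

Field E=4, G=6: +4·20° lon, +6·10° lat → SW at lon -100°, lat -30°.
Cell spans 20° lon × 10° lat. Centre is SW corner plus half of each.
latitude 25.00° S, longitude 90.00° W.

25.00° S, 90.00° W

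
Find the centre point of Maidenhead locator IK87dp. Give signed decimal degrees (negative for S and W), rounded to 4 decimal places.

17.6458, -3.7083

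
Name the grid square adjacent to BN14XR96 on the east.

BN24ar06

Longitude extended square 9; +1 → 10, wraps to 0, carry into subsquare.
Longitude subsquare x = 23; +1 → 24, wraps to 0 = a, carry into square.
Longitude square 1; +1 → 2.
The latitude characters are unchanged.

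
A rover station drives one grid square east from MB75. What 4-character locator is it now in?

Longitude square 7; +1 → 8.
The latitude characters are unchanged.

MB85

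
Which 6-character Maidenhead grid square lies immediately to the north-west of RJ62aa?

Longitude subsquare a = 0; −1 → -1, wraps to 23 = x, carry into square.
Longitude square 6; −1 → 5.
Latitude subsquare a = 0; +1 → 1 = b.

RJ52xb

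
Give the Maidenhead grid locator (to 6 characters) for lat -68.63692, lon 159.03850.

Add 180° to longitude and 90° to latitude: 339.0385, 21.3631.
Field (20°×10°, letters A–R): lon ⌊339.0385/20⌋ = 16 → Q; lat ⌊21.3631/10⌋ = 2 → C.
Square (2°×1°, digits 0–9): lon ⌊19.0385/2⌋ = 9; lat ⌊1.3631/1⌋ = 1.
Subsquare (5′×2.5′, letters a–x): lon ⌊1.0385/0.0833333⌋ = 12 → m; lat ⌊0.3631/0.0416667⌋ = 8 → i.

QC91mi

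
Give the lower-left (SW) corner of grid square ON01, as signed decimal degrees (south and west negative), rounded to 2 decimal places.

Field O=14, N=13: +14·20° lon, +13·10° lat → SW at lon 100°, lat 40°.
Square 0, 1: +0·2° lon, +1·1° lat → SW at lon 100°, lat 41°.
latitude 41.00, longitude 100.00.

41.00, 100.00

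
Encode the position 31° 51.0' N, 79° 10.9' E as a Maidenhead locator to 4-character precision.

Offset from 180°W / 90°S: lon 259.18°, lat 121.85°.
Field: 259.18/20 → 12 → M, 121.85/10 → 12 → M; chars MM.
Square: 19.18/2 → 9, 1.85/1 → 1; chars 91.

MM91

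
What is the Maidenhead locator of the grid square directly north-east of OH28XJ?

OH38ak

Longitude subsquare x = 23; +1 → 24, wraps to 0 = a, carry into square.
Longitude square 2; +1 → 3.
Latitude subsquare j = 9; +1 → 10 = k.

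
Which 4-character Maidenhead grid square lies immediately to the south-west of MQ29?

MQ18

Longitude square 2; −1 → 1.
Latitude square 9; −1 → 8.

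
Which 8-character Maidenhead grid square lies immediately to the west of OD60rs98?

OD60rs88

Longitude extended square 9; −1 → 8.
The latitude characters are unchanged.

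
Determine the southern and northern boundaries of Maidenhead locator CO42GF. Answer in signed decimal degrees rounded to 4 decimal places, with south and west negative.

Field C=2, O=14: +2·20° lon, +14·10° lat → SW at lon -140°, lat 50°.
Square 4, 2: +4·2° lon, +2·1° lat → SW at lon -132°, lat 52°.
Subsquare g=6, f=5: +6·0.0833333° lon, +5·0.0416667° lat → SW at lon -131.5°, lat 52.2083°.
Cell spans 0.0833333° lon × 0.0416667° lat.
south 52.2083, north 52.2500.

52.2083, 52.2500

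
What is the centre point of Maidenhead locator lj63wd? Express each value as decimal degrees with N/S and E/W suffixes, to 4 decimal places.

Field L=11, J=9: +11·20° lon, +9·10° lat → SW at lon 40°, lat 0°.
Square 6, 3: +6·2° lon, +3·1° lat → SW at lon 52°, lat 3°.
Subsquare w=22, d=3: +22·0.0833333° lon, +3·0.0416667° lat → SW at lon 53.8333°, lat 3.125°.
Cell spans 0.0833333° lon × 0.0416667° lat. Centre is SW corner plus half of each.
latitude 3.1458° N, longitude 53.8750° E.

3.1458° N, 53.8750° E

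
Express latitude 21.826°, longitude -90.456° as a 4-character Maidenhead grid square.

Offset from 180°W / 90°S: lon 89.54°, lat 111.83°.
Field: lon ⌊89.54/20⌋ = 4 → E; lat ⌊111.83/10⌋ = 11 → L.
Square: lon ⌊9.54/2⌋ = 4; lat ⌊1.83/1⌋ = 1.

EL41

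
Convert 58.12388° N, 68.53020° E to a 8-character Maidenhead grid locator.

MO48gc39

Offset from 180°W / 90°S: lon 248.53020°, lat 148.12388°.
Field (20°×10°, letters A–R): 248.53020/20 → 12 → M, 148.12388/10 → 14 → O; chars MO.
Square (2°×1°, digits 0–9): 8.53020/2 → 4, 8.12388/1 → 8; chars 48.
Subsquare (5′×2.5′, letters a–x): 0.53020/0.0833333 → 6 → g, 0.12388/0.0416667 → 2 → c; chars gc.
Extended square (30″×15″, digits 0–9): 0.03020/0.00833333 → 3, 0.04055/0.00416667 → 9; chars 39.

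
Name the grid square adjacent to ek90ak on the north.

Latitude subsquare k = 10; +1 → 11 = l.
The longitude characters are unchanged.

EK90al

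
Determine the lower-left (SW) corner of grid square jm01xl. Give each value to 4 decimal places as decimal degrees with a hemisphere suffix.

Field J=9, M=12: +9·20° lon, +12·10° lat → SW at lon 0°, lat 30°.
Square 0, 1: +0·2° lon, +1·1° lat → SW at lon 0°, lat 31°.
Subsquare x=23, l=11: +23·0.0833333° lon, +11·0.0416667° lat → SW at lon 1.91667°, lat 31.4583°.
latitude 31.4583° N, longitude 1.9167° E.

31.4583° N, 1.9167° E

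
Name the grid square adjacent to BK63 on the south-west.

Longitude square 6; −1 → 5.
Latitude square 3; −1 → 2.

BK52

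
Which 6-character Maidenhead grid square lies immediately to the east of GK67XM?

GK77am

Longitude subsquare x = 23; +1 → 24, wraps to 0 = a, carry into square.
Longitude square 6; +1 → 7.
The latitude characters are unchanged.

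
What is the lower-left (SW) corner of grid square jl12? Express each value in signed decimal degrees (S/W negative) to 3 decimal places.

22.000, 2.000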